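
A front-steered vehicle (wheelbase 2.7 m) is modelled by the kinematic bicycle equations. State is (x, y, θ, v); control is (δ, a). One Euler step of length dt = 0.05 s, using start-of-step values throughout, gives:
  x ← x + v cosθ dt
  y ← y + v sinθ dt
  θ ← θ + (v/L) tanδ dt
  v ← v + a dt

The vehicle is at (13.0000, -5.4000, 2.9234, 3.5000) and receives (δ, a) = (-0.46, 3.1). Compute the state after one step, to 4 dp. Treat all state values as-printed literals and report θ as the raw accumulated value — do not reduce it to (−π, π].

x' = 13.0000 + 3.5000·cos(2.9234)·0.05 = 12.8291
y' = -5.4000 + 3.5000·sin(2.9234)·0.05 = -5.3621
θ' = 2.9234 + (3.5000/2.7)·tan(-0.46)·0.05 = 2.8913
v' = 3.5000 + 3.1000·0.05 = 3.6550

(12.8291, -5.3621, 2.8913, 3.6550)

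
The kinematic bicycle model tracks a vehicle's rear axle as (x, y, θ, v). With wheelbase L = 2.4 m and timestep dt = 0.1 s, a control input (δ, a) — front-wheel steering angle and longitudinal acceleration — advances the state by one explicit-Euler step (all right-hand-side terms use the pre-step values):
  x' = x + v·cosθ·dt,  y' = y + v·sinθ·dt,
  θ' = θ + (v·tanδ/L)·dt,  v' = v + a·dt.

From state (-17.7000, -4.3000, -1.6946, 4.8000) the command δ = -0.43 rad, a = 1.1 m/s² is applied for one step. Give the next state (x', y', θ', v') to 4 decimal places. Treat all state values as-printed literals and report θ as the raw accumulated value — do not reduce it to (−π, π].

x' = -17.7000 + 4.8000·cos(-1.6946)·0.1 = -17.7593
y' = -4.3000 + 4.8000·sin(-1.6946)·0.1 = -4.7763
θ' = -1.6946 + (4.8000/2.4)·tan(-0.43)·0.1 = -1.7863
v' = 4.8000 + 1.1000·0.1 = 4.9100

(-17.7593, -4.7763, -1.7863, 4.9100)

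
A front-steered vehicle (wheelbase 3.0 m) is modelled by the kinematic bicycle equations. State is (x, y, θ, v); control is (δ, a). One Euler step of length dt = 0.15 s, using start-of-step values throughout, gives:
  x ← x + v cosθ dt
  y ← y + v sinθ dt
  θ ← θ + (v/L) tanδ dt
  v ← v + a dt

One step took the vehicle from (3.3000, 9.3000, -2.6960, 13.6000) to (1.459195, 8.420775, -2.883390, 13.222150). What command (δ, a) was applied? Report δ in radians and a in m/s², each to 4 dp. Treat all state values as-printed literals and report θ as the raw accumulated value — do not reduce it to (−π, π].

δ = -0.2689, a = -2.5190

a = (v'−v)/dt = (-0.377850)/0.15 = -2.5190
Δθ = θ'−θ = -0.187390;  (v·dt/L) = 13.6000·0.15/3.0 = 0.680000
tan δ = Δθ·L/(v·dt) = -0.275574  →  δ = -0.2689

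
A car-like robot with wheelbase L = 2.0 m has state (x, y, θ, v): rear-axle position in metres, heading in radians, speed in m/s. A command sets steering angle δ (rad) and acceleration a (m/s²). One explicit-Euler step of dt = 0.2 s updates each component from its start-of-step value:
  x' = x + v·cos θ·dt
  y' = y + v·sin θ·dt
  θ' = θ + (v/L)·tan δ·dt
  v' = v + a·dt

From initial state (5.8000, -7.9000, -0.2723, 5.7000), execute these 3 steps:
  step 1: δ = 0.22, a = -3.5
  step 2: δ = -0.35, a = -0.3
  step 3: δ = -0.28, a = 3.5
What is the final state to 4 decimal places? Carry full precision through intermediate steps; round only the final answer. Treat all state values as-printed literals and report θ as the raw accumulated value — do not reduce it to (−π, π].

after step 1 (δ=0.22, a=-3.5): (6.897997, -8.206600, -0.144837, 5.000000)
after step 2 (δ=-0.35, a=-0.3): (7.887526, -8.350931, -0.327351, 4.940000)
after step 3 (δ=-0.28, a=3.5): (8.823061, -8.668609, -0.469403, 5.640000)

(8.8231, -8.6686, -0.4694, 5.6400)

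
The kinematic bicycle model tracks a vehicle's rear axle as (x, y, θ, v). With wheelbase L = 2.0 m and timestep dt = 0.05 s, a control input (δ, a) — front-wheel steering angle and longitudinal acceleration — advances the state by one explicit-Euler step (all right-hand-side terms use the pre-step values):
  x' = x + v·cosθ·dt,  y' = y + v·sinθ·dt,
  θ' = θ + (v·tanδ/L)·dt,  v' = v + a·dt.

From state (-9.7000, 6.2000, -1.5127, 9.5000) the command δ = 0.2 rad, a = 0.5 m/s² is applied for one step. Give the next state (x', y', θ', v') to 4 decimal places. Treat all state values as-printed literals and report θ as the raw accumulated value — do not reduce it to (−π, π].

(-9.6724, 5.7258, -1.4646, 9.5250)

x' = -9.7000 + 9.5000·cos(-1.5127)·0.05 = -9.6724
y' = 6.2000 + 9.5000·sin(-1.5127)·0.05 = 5.7258
θ' = -1.5127 + (9.5000/2.0)·tan(0.2)·0.05 = -1.4646
v' = 9.5000 + 0.5000·0.05 = 9.5250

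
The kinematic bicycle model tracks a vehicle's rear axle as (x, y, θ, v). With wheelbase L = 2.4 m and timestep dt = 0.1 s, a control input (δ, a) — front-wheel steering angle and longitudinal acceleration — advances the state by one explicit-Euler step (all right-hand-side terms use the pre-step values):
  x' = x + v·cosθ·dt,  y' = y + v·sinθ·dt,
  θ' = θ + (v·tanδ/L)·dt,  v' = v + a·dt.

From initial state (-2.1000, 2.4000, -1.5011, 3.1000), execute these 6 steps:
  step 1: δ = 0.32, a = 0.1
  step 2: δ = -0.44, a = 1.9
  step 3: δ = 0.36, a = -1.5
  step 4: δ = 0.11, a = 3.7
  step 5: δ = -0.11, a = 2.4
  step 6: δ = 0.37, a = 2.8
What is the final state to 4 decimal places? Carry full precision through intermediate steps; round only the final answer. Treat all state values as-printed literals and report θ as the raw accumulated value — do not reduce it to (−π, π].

(-1.9146, 0.4152, -1.4085, 4.0400)

after step 1 (δ=0.32, a=0.1): (-2.078412, 2.090753, -1.458296, 3.110000)
after step 2 (δ=-0.44, a=1.9): (-2.043498, 1.781719, -1.519301, 3.300000)
after step 3 (δ=0.36, a=-1.5): (-2.026512, 1.452156, -1.467545, 3.150000)
after step 4 (δ=0.11, a=3.7): (-1.994045, 1.138834, -1.453049, 3.520000)
after step 5 (δ=-0.11, a=2.4): (-1.952694, 0.789271, -1.469248, 3.760000)
after step 6 (δ=0.37, a=2.8): (-1.914578, 0.415208, -1.408483, 4.040000)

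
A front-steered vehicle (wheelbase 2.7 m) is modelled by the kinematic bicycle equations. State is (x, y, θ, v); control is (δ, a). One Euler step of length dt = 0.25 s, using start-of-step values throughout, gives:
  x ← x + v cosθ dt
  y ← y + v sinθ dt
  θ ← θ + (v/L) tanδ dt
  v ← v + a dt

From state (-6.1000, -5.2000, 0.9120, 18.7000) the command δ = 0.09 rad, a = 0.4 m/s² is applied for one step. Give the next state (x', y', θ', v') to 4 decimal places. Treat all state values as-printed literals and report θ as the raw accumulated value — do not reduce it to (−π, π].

(-3.2381, -1.5033, 1.0683, 18.8000)

x' = -6.1000 + 18.7000·cos(0.9120)·0.25 = -3.2381
y' = -5.2000 + 18.7000·sin(0.9120)·0.25 = -1.5033
θ' = 0.9120 + (18.7000/2.7)·tan(0.09)·0.25 = 1.0683
v' = 18.7000 + 0.4000·0.25 = 18.8000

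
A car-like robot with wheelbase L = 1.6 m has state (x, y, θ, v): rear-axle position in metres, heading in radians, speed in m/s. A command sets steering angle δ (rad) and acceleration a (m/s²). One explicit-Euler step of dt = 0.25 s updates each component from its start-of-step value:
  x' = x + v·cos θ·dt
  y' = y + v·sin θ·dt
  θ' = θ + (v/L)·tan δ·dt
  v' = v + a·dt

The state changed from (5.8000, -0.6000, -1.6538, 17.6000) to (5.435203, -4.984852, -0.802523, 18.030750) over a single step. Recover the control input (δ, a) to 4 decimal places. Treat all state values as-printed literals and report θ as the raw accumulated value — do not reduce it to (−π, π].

δ = 0.3002, a = 1.7230

a = (v'−v)/dt = (0.430750)/0.25 = 1.7230
Δθ = θ'−θ = 0.851277;  (v·dt/L) = 17.6000·0.25/1.6 = 2.750000
tan δ = Δθ·L/(v·dt) = 0.309555  →  δ = 0.3002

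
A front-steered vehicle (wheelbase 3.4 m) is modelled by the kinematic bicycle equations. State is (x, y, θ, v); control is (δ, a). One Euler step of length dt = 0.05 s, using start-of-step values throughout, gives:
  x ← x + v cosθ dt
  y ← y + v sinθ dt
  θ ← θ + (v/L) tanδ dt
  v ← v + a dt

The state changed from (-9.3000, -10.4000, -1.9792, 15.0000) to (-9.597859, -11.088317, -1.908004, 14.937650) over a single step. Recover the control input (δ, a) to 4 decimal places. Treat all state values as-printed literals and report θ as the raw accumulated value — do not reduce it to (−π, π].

a = (v'−v)/dt = (-0.062350)/0.05 = -1.2470
Δθ = θ'−θ = 0.071196;  (v·dt/L) = 15.0000·0.05/3.4 = 0.220588
tan δ = Δθ·L/(v·dt) = 0.322755  →  δ = 0.3122

δ = 0.3122, a = -1.2470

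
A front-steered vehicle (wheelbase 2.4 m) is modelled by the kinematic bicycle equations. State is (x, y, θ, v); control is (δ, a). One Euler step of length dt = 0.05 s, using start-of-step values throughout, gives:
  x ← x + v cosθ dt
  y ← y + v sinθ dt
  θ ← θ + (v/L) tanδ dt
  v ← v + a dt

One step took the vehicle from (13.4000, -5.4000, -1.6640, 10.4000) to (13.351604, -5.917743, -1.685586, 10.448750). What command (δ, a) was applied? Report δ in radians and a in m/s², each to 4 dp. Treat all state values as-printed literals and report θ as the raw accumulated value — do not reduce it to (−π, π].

δ = -0.0993, a = 0.9750

a = (v'−v)/dt = (0.048750)/0.05 = 0.9750
Δθ = θ'−θ = -0.021586;  (v·dt/L) = 10.4000·0.05/2.4 = 0.216667
tan δ = Δθ·L/(v·dt) = -0.099628  →  δ = -0.0993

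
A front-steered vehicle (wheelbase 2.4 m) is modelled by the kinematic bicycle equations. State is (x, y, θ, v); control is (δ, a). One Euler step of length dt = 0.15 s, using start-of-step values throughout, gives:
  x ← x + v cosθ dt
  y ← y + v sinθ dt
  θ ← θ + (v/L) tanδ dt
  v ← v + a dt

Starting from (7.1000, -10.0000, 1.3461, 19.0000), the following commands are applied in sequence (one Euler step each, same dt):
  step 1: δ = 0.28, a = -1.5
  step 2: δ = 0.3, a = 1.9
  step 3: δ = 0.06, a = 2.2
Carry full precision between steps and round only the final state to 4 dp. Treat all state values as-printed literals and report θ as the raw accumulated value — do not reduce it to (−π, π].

after step 1 (δ=0.28, a=-1.5): (7.735009, -7.221644, 1.687571, 18.775000)
after step 2 (δ=0.3, a=1.9): (7.406890, -4.424574, 2.050558, 19.060000)
after step 3 (δ=0.06, a=2.2): (6.087269, -1.888340, 2.122118, 19.390000)

(6.0873, -1.8883, 2.1221, 19.3900)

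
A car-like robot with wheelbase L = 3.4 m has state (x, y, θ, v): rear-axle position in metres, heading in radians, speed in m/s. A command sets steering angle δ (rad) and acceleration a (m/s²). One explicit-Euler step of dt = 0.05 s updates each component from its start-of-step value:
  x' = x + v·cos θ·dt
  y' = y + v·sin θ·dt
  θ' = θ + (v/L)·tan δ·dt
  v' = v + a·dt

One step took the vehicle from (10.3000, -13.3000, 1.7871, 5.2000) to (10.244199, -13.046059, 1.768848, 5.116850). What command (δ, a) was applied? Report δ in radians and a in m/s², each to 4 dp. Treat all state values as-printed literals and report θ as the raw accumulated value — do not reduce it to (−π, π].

δ = -0.2343, a = -1.6630

a = (v'−v)/dt = (-0.083150)/0.05 = -1.6630
Δθ = θ'−θ = -0.018252;  (v·dt/L) = 5.2000·0.05/3.4 = 0.076471
tan δ = Δθ·L/(v·dt) = -0.238680  →  δ = -0.2343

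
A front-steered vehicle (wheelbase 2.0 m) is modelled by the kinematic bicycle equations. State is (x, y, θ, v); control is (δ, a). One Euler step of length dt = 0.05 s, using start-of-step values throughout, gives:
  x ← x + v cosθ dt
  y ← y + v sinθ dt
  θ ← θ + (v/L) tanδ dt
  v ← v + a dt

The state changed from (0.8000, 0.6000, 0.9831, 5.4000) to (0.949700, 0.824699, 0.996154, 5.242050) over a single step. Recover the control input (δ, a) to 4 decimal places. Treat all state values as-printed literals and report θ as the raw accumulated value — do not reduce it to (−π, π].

δ = 0.0964, a = -3.1590

a = (v'−v)/dt = (-0.157950)/0.05 = -3.1590
Δθ = θ'−θ = 0.013054;  (v·dt/L) = 5.4000·0.05/2.0 = 0.135000
tan δ = Δθ·L/(v·dt) = 0.096696  →  δ = 0.0964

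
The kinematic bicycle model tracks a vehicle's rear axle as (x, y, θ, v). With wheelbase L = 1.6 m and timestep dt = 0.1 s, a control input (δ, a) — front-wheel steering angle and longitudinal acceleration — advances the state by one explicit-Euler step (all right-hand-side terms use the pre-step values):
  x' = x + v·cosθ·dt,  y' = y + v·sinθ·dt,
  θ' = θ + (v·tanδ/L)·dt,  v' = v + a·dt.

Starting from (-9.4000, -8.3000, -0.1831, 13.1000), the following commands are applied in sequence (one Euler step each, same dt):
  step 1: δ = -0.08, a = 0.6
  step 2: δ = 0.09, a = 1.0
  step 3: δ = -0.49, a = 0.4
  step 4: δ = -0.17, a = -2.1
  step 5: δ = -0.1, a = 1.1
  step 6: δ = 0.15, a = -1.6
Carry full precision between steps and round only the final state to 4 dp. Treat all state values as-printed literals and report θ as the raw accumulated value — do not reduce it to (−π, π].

after step 1 (δ=-0.08, a=0.6): (-8.111898, -8.538523, -0.248740, 13.160000)
after step 2 (δ=0.09, a=1.0): (-6.836400, -8.862500, -0.174515, 13.260000)
after step 3 (δ=-0.49, a=0.4): (-5.530541, -9.092733, -0.616560, 13.300000)
after step 4 (δ=-0.17, a=-2.1): (-4.445430, -9.861782, -0.759250, 13.090000)
after step 5 (δ=-0.1, a=1.1): (-3.495944, -10.762868, -0.841336, 13.200000)
after step 6 (δ=0.15, a=-1.6): (-2.616207, -11.746973, -0.716649, 13.040000)

(-2.6162, -11.7470, -0.7166, 13.0400)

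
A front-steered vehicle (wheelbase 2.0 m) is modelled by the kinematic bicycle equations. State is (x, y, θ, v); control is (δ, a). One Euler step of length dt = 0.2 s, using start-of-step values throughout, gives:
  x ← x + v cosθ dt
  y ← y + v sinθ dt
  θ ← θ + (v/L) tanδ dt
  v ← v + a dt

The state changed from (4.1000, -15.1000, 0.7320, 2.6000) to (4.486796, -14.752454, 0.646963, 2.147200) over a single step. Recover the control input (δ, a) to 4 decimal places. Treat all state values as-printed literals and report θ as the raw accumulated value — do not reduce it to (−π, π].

δ = -0.3161, a = -2.2640

a = (v'−v)/dt = (-0.452800)/0.2 = -2.2640
Δθ = θ'−θ = -0.085037;  (v·dt/L) = 2.6000·0.2/2.0 = 0.260000
tan δ = Δθ·L/(v·dt) = -0.327065  →  δ = -0.3161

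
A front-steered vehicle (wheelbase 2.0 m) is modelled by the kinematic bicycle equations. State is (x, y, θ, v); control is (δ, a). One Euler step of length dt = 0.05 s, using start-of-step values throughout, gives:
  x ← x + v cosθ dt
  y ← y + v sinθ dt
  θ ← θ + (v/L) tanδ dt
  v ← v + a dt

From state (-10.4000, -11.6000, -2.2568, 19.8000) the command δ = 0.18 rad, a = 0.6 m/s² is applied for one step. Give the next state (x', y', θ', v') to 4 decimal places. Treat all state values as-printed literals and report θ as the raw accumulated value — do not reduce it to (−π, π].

x' = -10.4000 + 19.8000·cos(-2.2568)·0.05 = -11.0271
y' = -11.6000 + 19.8000·sin(-2.2568)·0.05 = -12.3660
θ' = -2.2568 + (19.8000/2.0)·tan(0.18)·0.05 = -2.1667
v' = 19.8000 + 0.6000·0.05 = 19.8300

(-11.0271, -12.3660, -2.1667, 19.8300)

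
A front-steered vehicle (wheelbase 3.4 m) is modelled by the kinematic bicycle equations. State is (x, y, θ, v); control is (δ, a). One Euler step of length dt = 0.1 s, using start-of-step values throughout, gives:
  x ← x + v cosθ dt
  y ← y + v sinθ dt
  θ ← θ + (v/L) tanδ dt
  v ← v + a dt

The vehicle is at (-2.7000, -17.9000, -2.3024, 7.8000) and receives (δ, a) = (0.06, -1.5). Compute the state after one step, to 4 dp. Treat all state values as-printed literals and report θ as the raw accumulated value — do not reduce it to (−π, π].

x' = -2.7000 + 7.8000·cos(-2.3024)·0.1 = -3.2211
y' = -17.9000 + 7.8000·sin(-2.3024)·0.1 = -18.4804
θ' = -2.3024 + (7.8000/3.4)·tan(0.06)·0.1 = -2.2886
v' = 7.8000 − 1.5000·0.1 = 7.6500

(-3.2211, -18.4804, -2.2886, 7.6500)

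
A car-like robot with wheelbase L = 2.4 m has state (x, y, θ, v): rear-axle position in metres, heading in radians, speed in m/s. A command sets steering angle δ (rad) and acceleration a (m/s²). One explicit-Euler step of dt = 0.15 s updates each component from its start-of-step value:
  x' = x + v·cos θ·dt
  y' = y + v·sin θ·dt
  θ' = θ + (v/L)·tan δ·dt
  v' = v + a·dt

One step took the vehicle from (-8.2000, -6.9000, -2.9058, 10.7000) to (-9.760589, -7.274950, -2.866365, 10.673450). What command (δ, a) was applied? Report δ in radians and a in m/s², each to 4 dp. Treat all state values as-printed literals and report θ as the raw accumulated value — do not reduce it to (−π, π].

a = (v'−v)/dt = (-0.026550)/0.15 = -0.1770
Δθ = θ'−θ = 0.039435;  (v·dt/L) = 10.7000·0.15/2.4 = 0.668750
tan δ = Δθ·L/(v·dt) = 0.058968  →  δ = 0.0589

δ = 0.0589, a = -0.1770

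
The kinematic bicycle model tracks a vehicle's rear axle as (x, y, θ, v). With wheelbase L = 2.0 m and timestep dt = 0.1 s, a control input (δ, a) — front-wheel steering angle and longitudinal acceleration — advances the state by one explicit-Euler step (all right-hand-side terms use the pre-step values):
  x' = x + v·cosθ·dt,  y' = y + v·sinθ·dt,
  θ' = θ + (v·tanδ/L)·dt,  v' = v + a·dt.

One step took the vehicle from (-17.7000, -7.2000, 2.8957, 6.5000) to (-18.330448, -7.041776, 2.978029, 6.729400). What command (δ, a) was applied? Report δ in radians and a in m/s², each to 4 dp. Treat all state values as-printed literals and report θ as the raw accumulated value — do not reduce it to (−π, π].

a = (v'−v)/dt = (0.229400)/0.1 = 2.2940
Δθ = θ'−θ = 0.082329;  (v·dt/L) = 6.5000·0.1/2.0 = 0.325000
tan δ = Δθ·L/(v·dt) = 0.253320  →  δ = 0.2481

δ = 0.2481, a = 2.2940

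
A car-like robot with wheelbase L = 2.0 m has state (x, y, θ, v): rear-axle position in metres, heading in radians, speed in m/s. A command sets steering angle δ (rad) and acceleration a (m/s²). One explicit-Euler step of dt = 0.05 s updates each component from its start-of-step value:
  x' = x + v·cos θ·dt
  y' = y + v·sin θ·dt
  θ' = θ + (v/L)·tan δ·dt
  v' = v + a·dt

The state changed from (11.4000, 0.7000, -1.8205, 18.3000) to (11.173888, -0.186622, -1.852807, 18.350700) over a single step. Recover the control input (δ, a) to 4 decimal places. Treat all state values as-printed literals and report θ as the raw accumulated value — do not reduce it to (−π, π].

δ = -0.0705, a = 1.0140

a = (v'−v)/dt = (0.050700)/0.05 = 1.0140
Δθ = θ'−θ = -0.032307;  (v·dt/L) = 18.3000·0.05/2.0 = 0.457500
tan δ = Δθ·L/(v·dt) = -0.070616  →  δ = -0.0705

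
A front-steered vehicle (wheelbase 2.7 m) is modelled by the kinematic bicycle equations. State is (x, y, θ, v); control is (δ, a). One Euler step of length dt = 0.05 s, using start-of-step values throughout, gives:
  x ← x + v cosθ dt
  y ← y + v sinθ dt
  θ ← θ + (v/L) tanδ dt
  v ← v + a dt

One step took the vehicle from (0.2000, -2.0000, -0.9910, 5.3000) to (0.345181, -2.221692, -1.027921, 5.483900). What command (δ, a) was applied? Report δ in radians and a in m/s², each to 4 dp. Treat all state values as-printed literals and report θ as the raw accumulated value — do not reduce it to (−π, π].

δ = -0.3598, a = 3.6780

a = (v'−v)/dt = (0.183900)/0.05 = 3.6780
Δθ = θ'−θ = -0.036921;  (v·dt/L) = 5.3000·0.05/2.7 = 0.098148
tan δ = Δθ·L/(v·dt) = -0.376176  →  δ = -0.3598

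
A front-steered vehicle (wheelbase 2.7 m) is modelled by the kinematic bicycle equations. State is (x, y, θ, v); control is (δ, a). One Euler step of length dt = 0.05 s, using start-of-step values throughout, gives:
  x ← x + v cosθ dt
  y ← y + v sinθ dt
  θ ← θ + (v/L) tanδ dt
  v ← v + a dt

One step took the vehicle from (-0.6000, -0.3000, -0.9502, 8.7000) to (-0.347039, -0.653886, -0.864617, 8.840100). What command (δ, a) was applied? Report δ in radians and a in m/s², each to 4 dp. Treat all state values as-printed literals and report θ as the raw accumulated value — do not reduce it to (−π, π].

a = (v'−v)/dt = (0.140100)/0.05 = 2.8020
Δθ = θ'−θ = 0.085583;  (v·dt/L) = 8.7000·0.05/2.7 = 0.161111
tan δ = Δθ·L/(v·dt) = 0.531205  →  δ = 0.4883

δ = 0.4883, a = 2.8020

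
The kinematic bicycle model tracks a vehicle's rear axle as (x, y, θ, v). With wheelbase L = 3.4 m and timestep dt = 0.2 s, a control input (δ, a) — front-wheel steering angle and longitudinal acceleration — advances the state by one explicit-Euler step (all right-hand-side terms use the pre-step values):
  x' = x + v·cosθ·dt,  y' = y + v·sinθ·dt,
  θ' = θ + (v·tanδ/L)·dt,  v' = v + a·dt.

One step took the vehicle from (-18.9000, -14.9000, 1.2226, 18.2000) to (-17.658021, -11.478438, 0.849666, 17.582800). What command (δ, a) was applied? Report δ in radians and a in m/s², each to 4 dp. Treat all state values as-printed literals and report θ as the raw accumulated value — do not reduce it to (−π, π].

a = (v'−v)/dt = (-0.617200)/0.2 = -3.0860
Δθ = θ'−θ = -0.372934;  (v·dt/L) = 18.2000·0.2/3.4 = 1.070588
tan δ = Δθ·L/(v·dt) = -0.348345  →  δ = -0.3352

δ = -0.3352, a = -3.0860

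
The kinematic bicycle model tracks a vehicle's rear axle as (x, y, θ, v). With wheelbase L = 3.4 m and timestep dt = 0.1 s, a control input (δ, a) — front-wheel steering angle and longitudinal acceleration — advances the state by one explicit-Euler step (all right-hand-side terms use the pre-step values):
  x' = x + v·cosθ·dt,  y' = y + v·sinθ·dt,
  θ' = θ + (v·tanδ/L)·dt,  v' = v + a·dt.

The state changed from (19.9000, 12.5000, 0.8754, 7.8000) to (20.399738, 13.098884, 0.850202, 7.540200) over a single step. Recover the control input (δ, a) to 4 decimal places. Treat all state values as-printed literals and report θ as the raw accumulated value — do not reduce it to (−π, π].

δ = -0.1094, a = -2.5980

a = (v'−v)/dt = (-0.259800)/0.1 = -2.5980
Δθ = θ'−θ = -0.025198;  (v·dt/L) = 7.8000·0.1/3.4 = 0.229412
tan δ = Δθ·L/(v·dt) = -0.109837  →  δ = -0.1094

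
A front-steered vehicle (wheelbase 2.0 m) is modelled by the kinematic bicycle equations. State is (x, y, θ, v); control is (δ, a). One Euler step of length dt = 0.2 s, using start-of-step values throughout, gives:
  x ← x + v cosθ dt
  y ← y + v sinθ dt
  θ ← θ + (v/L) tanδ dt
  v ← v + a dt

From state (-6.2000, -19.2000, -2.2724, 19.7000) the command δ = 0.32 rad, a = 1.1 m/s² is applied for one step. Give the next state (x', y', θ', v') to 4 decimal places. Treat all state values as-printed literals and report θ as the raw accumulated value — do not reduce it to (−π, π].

x' = -6.2000 + 19.7000·cos(-2.2724)·0.2 = -8.7430
y' = -19.2000 + 19.7000·sin(-2.2724)·0.2 = -22.2094
θ' = -2.2724 + (19.7000/2.0)·tan(0.32)·0.2 = -1.6196
v' = 19.7000 + 1.1000·0.2 = 19.9200

(-8.7430, -22.2094, -1.6196, 19.9200)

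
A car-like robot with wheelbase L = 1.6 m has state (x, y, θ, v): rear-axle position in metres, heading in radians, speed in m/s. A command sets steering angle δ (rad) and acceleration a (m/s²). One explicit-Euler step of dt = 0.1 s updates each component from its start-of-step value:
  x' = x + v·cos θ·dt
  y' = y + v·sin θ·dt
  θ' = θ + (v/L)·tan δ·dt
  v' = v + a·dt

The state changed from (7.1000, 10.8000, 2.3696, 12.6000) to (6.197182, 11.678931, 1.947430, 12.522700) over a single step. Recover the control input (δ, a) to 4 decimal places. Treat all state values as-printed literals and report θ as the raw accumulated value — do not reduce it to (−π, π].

a = (v'−v)/dt = (-0.077300)/0.1 = -0.7730
Δθ = θ'−θ = -0.422170;  (v·dt/L) = 12.6000·0.1/1.6 = 0.787500
tan δ = Δθ·L/(v·dt) = -0.536089  →  δ = -0.4921

δ = -0.4921, a = -0.7730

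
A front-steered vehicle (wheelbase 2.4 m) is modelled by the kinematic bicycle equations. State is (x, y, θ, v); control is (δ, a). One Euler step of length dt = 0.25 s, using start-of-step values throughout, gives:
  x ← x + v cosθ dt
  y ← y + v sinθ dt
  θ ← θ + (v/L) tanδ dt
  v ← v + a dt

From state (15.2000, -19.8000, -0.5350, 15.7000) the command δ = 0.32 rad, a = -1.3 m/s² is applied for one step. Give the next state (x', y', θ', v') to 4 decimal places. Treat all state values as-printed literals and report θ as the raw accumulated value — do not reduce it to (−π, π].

x' = 15.2000 + 15.7000·cos(-0.5350)·0.25 = 18.5766
y' = -19.8000 + 15.7000·sin(-0.5350)·0.25 = -21.8011
θ' = -0.5350 + (15.7000/2.4)·tan(0.32)·0.25 = 0.0070
v' = 15.7000 − 1.3000·0.25 = 15.3750

(18.5766, -21.8011, 0.0070, 15.3750)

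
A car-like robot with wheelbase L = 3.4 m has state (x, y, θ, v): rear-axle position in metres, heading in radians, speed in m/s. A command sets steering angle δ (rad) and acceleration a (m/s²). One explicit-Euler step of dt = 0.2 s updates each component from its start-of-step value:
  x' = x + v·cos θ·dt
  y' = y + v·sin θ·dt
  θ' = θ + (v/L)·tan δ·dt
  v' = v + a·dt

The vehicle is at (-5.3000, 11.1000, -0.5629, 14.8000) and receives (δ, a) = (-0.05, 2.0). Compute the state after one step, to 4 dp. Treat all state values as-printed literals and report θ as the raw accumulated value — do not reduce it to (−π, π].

(-2.7967, 9.5204, -0.6065, 15.2000)

x' = -5.3000 + 14.8000·cos(-0.5629)·0.2 = -2.7967
y' = 11.1000 + 14.8000·sin(-0.5629)·0.2 = 9.5204
θ' = -0.5629 + (14.8000/3.4)·tan(-0.05)·0.2 = -0.6065
v' = 14.8000 + 2.0000·0.2 = 15.2000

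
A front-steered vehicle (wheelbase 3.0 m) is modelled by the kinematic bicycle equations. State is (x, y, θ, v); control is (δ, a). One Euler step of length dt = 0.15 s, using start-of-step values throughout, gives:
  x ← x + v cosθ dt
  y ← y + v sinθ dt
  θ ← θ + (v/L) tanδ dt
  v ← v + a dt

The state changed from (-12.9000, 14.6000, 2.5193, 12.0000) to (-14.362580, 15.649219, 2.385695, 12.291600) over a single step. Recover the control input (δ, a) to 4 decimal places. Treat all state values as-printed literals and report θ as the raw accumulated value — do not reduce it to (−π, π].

δ = -0.2191, a = 1.9440

a = (v'−v)/dt = (0.291600)/0.15 = 1.9440
Δθ = θ'−θ = -0.133605;  (v·dt/L) = 12.0000·0.15/3.0 = 0.600000
tan δ = Δθ·L/(v·dt) = -0.222675  →  δ = -0.2191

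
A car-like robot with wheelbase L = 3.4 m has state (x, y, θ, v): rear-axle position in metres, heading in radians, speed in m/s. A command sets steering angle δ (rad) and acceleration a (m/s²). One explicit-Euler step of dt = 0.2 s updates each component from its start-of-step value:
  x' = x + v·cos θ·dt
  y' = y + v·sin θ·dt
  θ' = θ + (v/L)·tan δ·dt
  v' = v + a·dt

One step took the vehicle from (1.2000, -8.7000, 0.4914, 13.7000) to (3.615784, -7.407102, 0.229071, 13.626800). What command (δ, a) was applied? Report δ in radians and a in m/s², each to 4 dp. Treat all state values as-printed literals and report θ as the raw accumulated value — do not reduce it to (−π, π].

a = (v'−v)/dt = (-0.073200)/0.2 = -0.3660
Δθ = θ'−θ = -0.262329;  (v·dt/L) = 13.7000·0.2/3.4 = 0.805882
tan δ = Δθ·L/(v·dt) = -0.325518  →  δ = -0.3147

δ = -0.3147, a = -0.3660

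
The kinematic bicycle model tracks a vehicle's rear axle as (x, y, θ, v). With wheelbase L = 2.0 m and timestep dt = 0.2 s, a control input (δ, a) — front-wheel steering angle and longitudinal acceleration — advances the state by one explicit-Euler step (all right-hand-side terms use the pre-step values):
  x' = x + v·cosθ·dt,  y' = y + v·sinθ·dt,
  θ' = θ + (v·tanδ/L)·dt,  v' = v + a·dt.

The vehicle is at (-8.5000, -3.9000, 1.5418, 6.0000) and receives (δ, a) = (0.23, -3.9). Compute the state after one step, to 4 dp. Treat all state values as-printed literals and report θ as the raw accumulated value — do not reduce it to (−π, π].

(-8.4652, -2.7005, 1.6823, 5.2200)

x' = -8.5000 + 6.0000·cos(1.5418)·0.2 = -8.4652
y' = -3.9000 + 6.0000·sin(1.5418)·0.2 = -2.7005
θ' = 1.5418 + (6.0000/2.0)·tan(0.23)·0.2 = 1.6823
v' = 6.0000 − 3.9000·0.2 = 5.2200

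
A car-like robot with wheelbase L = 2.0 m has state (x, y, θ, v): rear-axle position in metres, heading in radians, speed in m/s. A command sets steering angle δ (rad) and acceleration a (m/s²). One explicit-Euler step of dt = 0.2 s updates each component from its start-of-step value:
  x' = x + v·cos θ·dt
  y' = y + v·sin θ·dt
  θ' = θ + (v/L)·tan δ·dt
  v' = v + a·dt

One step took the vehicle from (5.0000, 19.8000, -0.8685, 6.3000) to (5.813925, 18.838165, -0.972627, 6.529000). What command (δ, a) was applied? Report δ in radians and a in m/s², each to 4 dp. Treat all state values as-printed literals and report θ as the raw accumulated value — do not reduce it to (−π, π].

a = (v'−v)/dt = (0.229000)/0.2 = 1.1450
Δθ = θ'−θ = -0.104127;  (v·dt/L) = 6.3000·0.2/2.0 = 0.630000
tan δ = Δθ·L/(v·dt) = -0.165281  →  δ = -0.1638

δ = -0.1638, a = 1.1450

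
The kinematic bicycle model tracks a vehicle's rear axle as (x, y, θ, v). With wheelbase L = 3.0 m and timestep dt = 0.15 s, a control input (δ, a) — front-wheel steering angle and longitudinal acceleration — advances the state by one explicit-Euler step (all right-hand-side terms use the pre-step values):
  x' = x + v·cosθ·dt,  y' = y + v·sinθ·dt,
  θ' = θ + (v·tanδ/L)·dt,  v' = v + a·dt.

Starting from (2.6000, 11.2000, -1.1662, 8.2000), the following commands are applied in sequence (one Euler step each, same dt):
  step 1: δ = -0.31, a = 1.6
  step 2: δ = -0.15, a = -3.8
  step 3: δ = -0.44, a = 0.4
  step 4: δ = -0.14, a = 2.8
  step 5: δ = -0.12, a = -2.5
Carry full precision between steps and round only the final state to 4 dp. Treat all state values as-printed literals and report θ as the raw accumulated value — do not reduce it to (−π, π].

(3.6605, 5.2546, -1.6528, 7.9750)

after step 1 (δ=-0.31, a=1.6): (3.084187, 10.069309, -1.297534, 8.440000)
after step 2 (δ=-0.15, a=-3.8): (3.425847, 8.850283, -1.361313, 7.870000)
after step 3 (δ=-0.44, a=0.4): (3.671337, 7.695590, -1.546565, 7.930000)
after step 4 (δ=-0.14, a=2.8): (3.700157, 6.506439, -1.602441, 8.350000)
after step 5 (δ=-0.12, a=-2.5): (3.660528, 5.254566, -1.652783, 7.975000)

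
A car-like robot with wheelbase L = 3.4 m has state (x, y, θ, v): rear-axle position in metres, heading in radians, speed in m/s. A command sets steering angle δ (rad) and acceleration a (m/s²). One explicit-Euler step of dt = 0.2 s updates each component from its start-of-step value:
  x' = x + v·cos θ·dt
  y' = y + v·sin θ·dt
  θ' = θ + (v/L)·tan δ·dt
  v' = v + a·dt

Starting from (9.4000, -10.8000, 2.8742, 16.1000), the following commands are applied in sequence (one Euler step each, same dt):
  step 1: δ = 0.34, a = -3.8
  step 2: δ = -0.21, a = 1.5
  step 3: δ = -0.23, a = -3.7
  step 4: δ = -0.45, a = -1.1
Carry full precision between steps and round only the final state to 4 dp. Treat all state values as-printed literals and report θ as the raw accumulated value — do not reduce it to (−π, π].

(-2.6796, -8.7733, 2.3781, 14.6800)

after step 1 (δ=0.34, a=-3.8): (6.294429, -9.949219, 3.209210, 15.340000)
after step 2 (δ=-0.21, a=1.5): (3.233440, -10.156510, 3.016880, 15.640000)
after step 3 (δ=-0.23, a=-3.7): (0.129734, -9.767419, 2.801468, 14.900000)
after step 4 (δ=-0.45, a=-1.1): (-2.679551, -8.773277, 2.378084, 14.680000)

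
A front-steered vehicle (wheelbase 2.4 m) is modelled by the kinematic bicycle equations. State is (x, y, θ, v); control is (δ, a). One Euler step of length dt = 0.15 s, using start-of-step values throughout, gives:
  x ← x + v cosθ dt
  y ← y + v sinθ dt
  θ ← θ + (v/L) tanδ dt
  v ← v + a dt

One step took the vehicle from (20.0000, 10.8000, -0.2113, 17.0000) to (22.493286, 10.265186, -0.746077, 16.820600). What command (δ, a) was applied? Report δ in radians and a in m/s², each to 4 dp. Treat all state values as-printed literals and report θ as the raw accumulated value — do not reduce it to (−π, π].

δ = -0.4663, a = -1.1960

a = (v'−v)/dt = (-0.179400)/0.15 = -1.1960
Δθ = θ'−θ = -0.534777;  (v·dt/L) = 17.0000·0.15/2.4 = 1.062500
tan δ = Δθ·L/(v·dt) = -0.503320  →  δ = -0.4663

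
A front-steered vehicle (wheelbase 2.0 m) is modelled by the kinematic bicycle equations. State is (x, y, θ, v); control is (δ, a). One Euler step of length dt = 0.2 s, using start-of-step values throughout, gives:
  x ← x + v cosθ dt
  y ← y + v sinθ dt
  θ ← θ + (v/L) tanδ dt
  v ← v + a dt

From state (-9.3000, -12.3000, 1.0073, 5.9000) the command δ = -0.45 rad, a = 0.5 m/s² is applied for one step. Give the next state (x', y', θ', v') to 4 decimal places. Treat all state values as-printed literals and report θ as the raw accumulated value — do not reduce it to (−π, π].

(-8.6697, -11.3024, 0.7223, 6.0000)

x' = -9.3000 + 5.9000·cos(1.0073)·0.2 = -8.6697
y' = -12.3000 + 5.9000·sin(1.0073)·0.2 = -11.3024
θ' = 1.0073 + (5.9000/2.0)·tan(-0.45)·0.2 = 0.7223
v' = 5.9000 + 0.5000·0.2 = 6.0000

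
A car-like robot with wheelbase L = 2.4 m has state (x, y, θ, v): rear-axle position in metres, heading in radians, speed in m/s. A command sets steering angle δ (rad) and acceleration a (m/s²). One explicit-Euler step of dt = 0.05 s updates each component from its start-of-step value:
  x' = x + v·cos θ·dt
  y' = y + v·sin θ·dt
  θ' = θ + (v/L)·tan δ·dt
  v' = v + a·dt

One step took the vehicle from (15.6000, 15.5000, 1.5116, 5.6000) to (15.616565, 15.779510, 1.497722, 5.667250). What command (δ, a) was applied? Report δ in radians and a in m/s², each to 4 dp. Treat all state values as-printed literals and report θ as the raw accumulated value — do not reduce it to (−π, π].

a = (v'−v)/dt = (0.067250)/0.05 = 1.3450
Δθ = θ'−θ = -0.013878;  (v·dt/L) = 5.6000·0.05/2.4 = 0.116667
tan δ = Δθ·L/(v·dt) = -0.118954  →  δ = -0.1184

δ = -0.1184, a = 1.3450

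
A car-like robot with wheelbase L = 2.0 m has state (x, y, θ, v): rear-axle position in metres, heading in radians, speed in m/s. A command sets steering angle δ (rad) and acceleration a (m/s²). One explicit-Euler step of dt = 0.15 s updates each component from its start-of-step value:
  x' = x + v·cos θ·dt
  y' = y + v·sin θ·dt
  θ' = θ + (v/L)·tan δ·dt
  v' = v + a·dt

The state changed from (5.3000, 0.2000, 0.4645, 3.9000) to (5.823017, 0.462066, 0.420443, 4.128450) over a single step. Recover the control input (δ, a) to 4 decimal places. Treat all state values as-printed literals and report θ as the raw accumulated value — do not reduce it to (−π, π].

a = (v'−v)/dt = (0.228450)/0.15 = 1.5230
Δθ = θ'−θ = -0.044057;  (v·dt/L) = 3.9000·0.15/2.0 = 0.292500
tan δ = Δθ·L/(v·dt) = -0.150622  →  δ = -0.1495

δ = -0.1495, a = 1.5230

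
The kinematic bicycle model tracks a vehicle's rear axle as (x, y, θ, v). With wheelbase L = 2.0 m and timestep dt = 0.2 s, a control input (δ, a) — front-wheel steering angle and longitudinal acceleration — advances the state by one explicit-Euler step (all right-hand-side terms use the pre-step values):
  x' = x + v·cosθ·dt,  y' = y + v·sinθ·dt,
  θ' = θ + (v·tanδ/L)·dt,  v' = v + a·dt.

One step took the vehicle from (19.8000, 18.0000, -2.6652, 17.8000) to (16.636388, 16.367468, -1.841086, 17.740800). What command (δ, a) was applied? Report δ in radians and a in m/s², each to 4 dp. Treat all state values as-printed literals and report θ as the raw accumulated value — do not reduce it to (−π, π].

a = (v'−v)/dt = (-0.059200)/0.2 = -0.2960
Δθ = θ'−θ = 0.824114;  (v·dt/L) = 17.8000·0.2/2.0 = 1.780000
tan δ = Δθ·L/(v·dt) = 0.462985  →  δ = 0.4336

δ = 0.4336, a = -0.2960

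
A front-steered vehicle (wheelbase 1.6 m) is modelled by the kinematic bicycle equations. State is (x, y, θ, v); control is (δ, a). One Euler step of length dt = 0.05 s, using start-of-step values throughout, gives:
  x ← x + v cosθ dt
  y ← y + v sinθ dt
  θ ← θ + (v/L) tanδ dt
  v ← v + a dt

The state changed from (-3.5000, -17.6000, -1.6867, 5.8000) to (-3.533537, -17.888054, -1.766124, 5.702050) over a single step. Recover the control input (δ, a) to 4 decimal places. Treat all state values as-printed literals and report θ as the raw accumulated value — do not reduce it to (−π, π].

δ = -0.4130, a = -1.9590

a = (v'−v)/dt = (-0.097950)/0.05 = -1.9590
Δθ = θ'−θ = -0.079424;  (v·dt/L) = 5.8000·0.05/1.6 = 0.181250
tan δ = Δθ·L/(v·dt) = -0.438201  →  δ = -0.4130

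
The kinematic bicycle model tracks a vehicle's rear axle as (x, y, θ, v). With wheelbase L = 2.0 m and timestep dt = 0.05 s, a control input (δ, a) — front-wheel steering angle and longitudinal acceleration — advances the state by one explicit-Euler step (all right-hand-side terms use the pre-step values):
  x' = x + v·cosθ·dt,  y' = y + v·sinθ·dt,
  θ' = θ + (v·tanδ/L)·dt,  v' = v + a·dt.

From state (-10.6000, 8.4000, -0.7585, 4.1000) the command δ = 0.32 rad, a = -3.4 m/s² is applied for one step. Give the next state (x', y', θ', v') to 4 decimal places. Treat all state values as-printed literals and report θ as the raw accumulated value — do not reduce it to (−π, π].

(-10.4512, 8.2590, -0.7245, 3.9300)

x' = -10.6000 + 4.1000·cos(-0.7585)·0.05 = -10.4512
y' = 8.4000 + 4.1000·sin(-0.7585)·0.05 = 8.2590
θ' = -0.7585 + (4.1000/2.0)·tan(0.32)·0.05 = -0.7245
v' = 4.1000 − 3.4000·0.05 = 3.9300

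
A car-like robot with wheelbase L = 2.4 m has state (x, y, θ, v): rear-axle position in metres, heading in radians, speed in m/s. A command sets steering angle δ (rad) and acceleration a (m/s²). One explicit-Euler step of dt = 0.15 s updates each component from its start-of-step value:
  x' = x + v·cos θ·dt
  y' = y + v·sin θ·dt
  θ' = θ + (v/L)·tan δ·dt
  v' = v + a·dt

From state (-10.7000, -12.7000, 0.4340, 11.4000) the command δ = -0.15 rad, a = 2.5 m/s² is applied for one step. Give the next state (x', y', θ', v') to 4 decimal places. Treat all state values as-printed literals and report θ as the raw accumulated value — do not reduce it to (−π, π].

x' = -10.7000 + 11.4000·cos(0.4340)·0.15 = -9.1485
y' = -12.7000 + 11.4000·sin(0.4340)·0.15 = -11.9809
θ' = 0.4340 + (11.4000/2.4)·tan(-0.15)·0.15 = 0.3263
v' = 11.4000 + 2.5000·0.15 = 11.7750

(-9.1485, -11.9809, 0.3263, 11.7750)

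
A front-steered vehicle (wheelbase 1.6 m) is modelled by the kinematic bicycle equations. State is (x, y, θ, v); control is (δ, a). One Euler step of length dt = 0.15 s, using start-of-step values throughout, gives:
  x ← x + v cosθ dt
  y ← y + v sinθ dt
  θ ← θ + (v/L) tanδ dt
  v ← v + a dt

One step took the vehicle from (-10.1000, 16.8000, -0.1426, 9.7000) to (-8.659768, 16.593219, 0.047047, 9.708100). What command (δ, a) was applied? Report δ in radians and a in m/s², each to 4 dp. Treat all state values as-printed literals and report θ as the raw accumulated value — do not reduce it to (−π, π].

a = (v'−v)/dt = (0.008100)/0.15 = 0.0540
Δθ = θ'−θ = 0.189647;  (v·dt/L) = 9.7000·0.15/1.6 = 0.909375
tan δ = Δθ·L/(v·dt) = 0.208547  →  δ = 0.2056

δ = 0.2056, a = 0.0540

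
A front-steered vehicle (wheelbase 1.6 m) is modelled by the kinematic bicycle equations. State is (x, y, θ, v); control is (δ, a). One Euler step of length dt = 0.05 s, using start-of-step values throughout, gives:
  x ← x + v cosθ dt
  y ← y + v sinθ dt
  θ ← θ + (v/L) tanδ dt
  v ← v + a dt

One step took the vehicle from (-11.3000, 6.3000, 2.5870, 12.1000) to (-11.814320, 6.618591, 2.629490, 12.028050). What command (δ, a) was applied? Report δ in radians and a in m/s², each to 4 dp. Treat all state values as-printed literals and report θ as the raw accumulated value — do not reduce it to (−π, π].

δ = 0.1119, a = -1.4390

a = (v'−v)/dt = (-0.071950)/0.05 = -1.4390
Δθ = θ'−θ = 0.042490;  (v·dt/L) = 12.1000·0.05/1.6 = 0.378125
tan δ = Δθ·L/(v·dt) = 0.112370  →  δ = 0.1119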